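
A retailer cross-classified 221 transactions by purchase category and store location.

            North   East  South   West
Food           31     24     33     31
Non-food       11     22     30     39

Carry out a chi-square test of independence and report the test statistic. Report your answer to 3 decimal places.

9.416

Row totals: 119, 102. Column totals: 42, 46, 63, 70. Grand total N = 221.
Expected counts (row total × column total / N):
  Food, North: 119×42/221 = 22.6154
  Food, East: 119×46/221 = 24.7692
  Food, South: 119×63/221 = 33.9231
  Food, West: 119×70/221 = 37.6923
  Non-food, North: 102×42/221 = 19.3846
  Non-food, East: 102×46/221 = 21.2308
  Non-food, South: 102×63/221 = 29.0769
  Non-food, West: 102×70/221 = 32.3077
Contributions (O − E)²/E:
  (31 − 22.6154)²/22.6154 = 3.1086
  (24 − 24.7692)²/24.7692 = 0.0239
  (33 − 33.9231)²/33.9231 = 0.0251
  (31 − 37.6923)²/37.6923 = 1.1882
  (11 − 19.3846)²/19.3846 = 3.6267
  (22 − 21.2308)²/21.2308 = 0.0279
  (30 − 29.0769)²/29.0769 = 0.0293
  (39 − 32.3077)²/32.3077 = 1.3863
χ² = 3.1086 + 0.0239 + 0.0251 + 1.1882 + 3.6267 + 0.0279 + 0.0293 + 1.3863 = 9.416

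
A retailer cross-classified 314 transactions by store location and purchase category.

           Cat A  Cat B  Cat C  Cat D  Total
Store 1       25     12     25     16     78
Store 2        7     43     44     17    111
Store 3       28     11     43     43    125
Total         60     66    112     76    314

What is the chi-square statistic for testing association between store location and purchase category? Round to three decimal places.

53.971

Grand total N = 314.
Expected counts (row total × column total / N):
  Store 1, Cat A: 78×60/314 = 14.9045
  Store 1, Cat B: 78×66/314 = 16.3949
  Store 1, Cat C: 78×112/314 = 27.8217
  Store 1, Cat D: 78×76/314 = 18.8790
  Store 2, Cat A: 111×60/314 = 21.2102
  Store 2, Cat B: 111×66/314 = 23.3312
  Store 2, Cat C: 111×112/314 = 39.5924
  Store 2, Cat D: 111×76/314 = 26.8662
  Store 3, Cat A: 125×60/314 = 23.8854
  Store 3, Cat B: 125×66/314 = 26.2739
  Store 3, Cat C: 125×112/314 = 44.5860
  Store 3, Cat D: 125×76/314 = 30.2548
Contributions (O − E)²/E:
  (25 − 14.9045)²/14.9045 = 6.8381
  (12 − 16.3949)²/16.3949 = 1.1781
  (25 − 27.8217)²/27.8217 = 0.2862
  (16 − 18.8790)²/18.8790 = 0.4390
  (7 − 21.2102)²/21.2102 = 9.5204
  (43 − 23.3312)²/23.3312 = 16.5813
  (44 − 39.5924)²/39.5924 = 0.4907
  (17 − 26.8662)²/26.8662 = 3.6232
  (28 − 23.8854)²/23.8854 = 0.7088
  (11 − 26.2739)²/26.2739 = 8.8792
  (43 − 44.5860)²/44.5860 = 0.0564
  (43 − 30.2548)²/30.2548 = 5.3691
χ² = 6.8381 + 1.1781 + 0.2862 + 0.4390 + 9.5204 + 16.5813 + 0.4907 + 3.6232 + 0.7088 + 8.8792 + 0.0564 + 5.3691 = 53.971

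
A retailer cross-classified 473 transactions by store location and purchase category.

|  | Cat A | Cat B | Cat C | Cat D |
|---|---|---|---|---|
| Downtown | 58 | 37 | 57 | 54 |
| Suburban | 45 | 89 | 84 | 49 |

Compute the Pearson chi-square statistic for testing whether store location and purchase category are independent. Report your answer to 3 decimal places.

20.996

Row totals: 206, 267. Column totals: 103, 126, 141, 103. Grand total N = 473.
Expected counts (row total × column total / N):
  Downtown, Cat A: 206×103/473 = 44.8584
  Downtown, Cat B: 206×126/473 = 54.8753
  Downtown, Cat C: 206×141/473 = 61.4080
  Downtown, Cat D: 206×103/473 = 44.8584
  Suburban, Cat A: 267×103/473 = 58.1416
  Suburban, Cat B: 267×126/473 = 71.1247
  Suburban, Cat C: 267×141/473 = 79.5920
  Suburban, Cat D: 267×103/473 = 58.1416
Contributions (O − E)²/E:
  (58 − 44.8584)²/44.8584 = 3.8499
  (37 − 54.8753)²/54.8753 = 5.8228
  (57 − 61.4080)²/61.4080 = 0.3164
  (54 − 44.8584)²/44.8584 = 1.8629
  (45 − 58.1416)²/58.1416 = 2.9704
  (89 − 71.1247)²/71.1247 = 4.4925
  (84 − 79.5920)²/79.5920 = 0.2441
  (49 − 58.1416)²/58.1416 = 1.4373
χ² = 3.8499 + 5.8228 + 0.3164 + 1.8629 + 2.9704 + 4.4925 + 0.2441 + 1.4373 = 20.996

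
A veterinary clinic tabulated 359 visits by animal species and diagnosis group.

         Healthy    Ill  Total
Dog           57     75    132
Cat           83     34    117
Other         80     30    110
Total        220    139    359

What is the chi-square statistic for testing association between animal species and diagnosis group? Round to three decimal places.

Grand total N = 359.
Expected counts (row total × column total / N):
  Dog, Healthy: 132×220/359 = 80.8914
  Dog, Ill: 132×139/359 = 51.1086
  Cat, Healthy: 117×220/359 = 71.6992
  Cat, Ill: 117×139/359 = 45.3008
  Other, Healthy: 110×220/359 = 67.4095
  Other, Ill: 110×139/359 = 42.5905
Contributions (O − E)²/E:
  (57 − 80.8914)²/80.8914 = 7.0564
  (75 − 51.1086)²/51.1086 = 11.1684
  (83 − 71.6992)²/71.6992 = 1.7812
  (34 − 45.3008)²/45.3008 = 2.8191
  (80 − 67.4095)²/67.4095 = 2.3516
  (30 − 42.5905)²/42.5905 = 3.7220
χ² = 7.0564 + 11.1684 + 1.7812 + 2.8191 + 2.3516 + 3.7220 = 28.899

28.899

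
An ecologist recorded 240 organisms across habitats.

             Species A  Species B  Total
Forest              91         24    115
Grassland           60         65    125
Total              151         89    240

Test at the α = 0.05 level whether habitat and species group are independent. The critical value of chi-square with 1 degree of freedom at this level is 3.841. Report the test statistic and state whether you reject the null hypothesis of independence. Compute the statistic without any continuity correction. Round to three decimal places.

Grand total N = 240.
Expected counts (row total × column total / N):
  Forest, Species A: 115×151/240 = 72.3542
  Forest, Species B: 115×89/240 = 42.6458
  Grassland, Species A: 125×151/240 = 78.6458
  Grassland, Species B: 125×89/240 = 46.3542
Contributions (O − E)²/E:
  (91 − 72.3542)²/72.3542 = 4.8051
  (24 − 42.6458)²/42.6458 = 8.1524
  (60 − 78.6458)²/78.6458 = 4.4207
  (65 − 46.3542)²/46.3542 = 7.5002
χ² = 4.8051 + 8.1524 + 4.4207 + 7.5002 = 24.878
df = (2−1)(2−1) = 1. Since 24.878 > 3.841, reject the null hypothesis of independence at α = 0.05.

24.878; reject H₀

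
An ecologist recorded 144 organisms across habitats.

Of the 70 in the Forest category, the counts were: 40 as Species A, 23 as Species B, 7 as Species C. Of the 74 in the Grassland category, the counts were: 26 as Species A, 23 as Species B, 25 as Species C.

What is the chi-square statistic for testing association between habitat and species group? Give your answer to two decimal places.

Row totals: 70, 74. Column totals: 66, 46, 32. Grand total N = 144.
Expected counts (row total × column total / N):
  Forest, Species A: 70×66/144 = 32.083
  Forest, Species B: 70×46/144 = 22.361
  Forest, Species C: 70×32/144 = 15.556
  Grassland, Species A: 74×66/144 = 33.917
  Grassland, Species B: 74×46/144 = 23.639
  Grassland, Species C: 74×32/144 = 16.444
Contributions (O − E)²/E:
  (40 − 32.083)²/32.083 = 1.9536
  (23 − 22.361)²/22.361 = 0.0183
  (7 − 15.556)²/15.556 = 4.7059
  (26 − 33.917)²/33.917 = 1.8480
  (23 − 23.639)²/23.639 = 0.0173
  (25 − 16.444)²/16.444 = 4.4518
χ² = 1.9536 + 0.0183 + 4.7059 + 1.8480 + 0.0173 + 4.4518 = 12.99

12.99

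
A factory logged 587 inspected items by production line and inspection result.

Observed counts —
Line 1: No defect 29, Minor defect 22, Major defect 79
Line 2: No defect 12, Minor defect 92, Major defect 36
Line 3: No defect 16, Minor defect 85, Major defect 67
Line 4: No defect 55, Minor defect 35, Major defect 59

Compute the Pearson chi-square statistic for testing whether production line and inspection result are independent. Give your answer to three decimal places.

117.657

Row totals: 130, 140, 168, 149. Column totals: 112, 234, 241. Grand total N = 587.
Expected counts (row total × column total / N):
  Line 1, No defect: 130×112/587 = 24.80409
  Line 1, Minor defect: 130×234/587 = 51.82283
  Line 1, Major defect: 130×241/587 = 53.37308
  Line 2, No defect: 140×112/587 = 26.71210
  Line 2, Minor defect: 140×234/587 = 55.80920
  Line 2, Major defect: 140×241/587 = 57.47871
  Line 3, No defect: 168×112/587 = 32.05451
  Line 3, Minor defect: 168×234/587 = 66.97104
  Line 3, Major defect: 168×241/587 = 68.97445
  Line 4, No defect: 149×112/587 = 28.42930
  Line 4, Minor defect: 149×234/587 = 59.39693
  Line 4, Major defect: 149×241/587 = 61.17376
Contributions (O − E)²/E:
  (29 − 24.80409)²/24.80409 = 0.7098
  (22 − 51.82283)²/51.82283 = 17.1623
  (79 − 53.37308)²/53.37308 = 12.3047
  (12 − 26.71210)²/26.71210 = 8.1029
  (92 − 55.80920)²/55.80920 = 23.4688
  (36 − 57.47871)²/57.47871 = 8.0262
  (16 − 32.05451)²/32.05451 = 8.0409
  (85 − 66.97104)²/66.97104 = 4.8535
  (67 − 68.97445)²/68.97445 = 0.0565
  (55 − 28.42930)²/28.42930 = 24.8336
  (35 − 59.39693)²/59.39693 = 10.0209
  (59 − 61.17376)²/61.17376 = 0.0772
χ² = 0.7098 + 17.1623 + 12.3047 + 8.1029 + 23.4688 + 8.0262 + 8.0409 + 4.8535 + 0.0565 + 24.8336 + 10.0209 + 0.0772 = 117.657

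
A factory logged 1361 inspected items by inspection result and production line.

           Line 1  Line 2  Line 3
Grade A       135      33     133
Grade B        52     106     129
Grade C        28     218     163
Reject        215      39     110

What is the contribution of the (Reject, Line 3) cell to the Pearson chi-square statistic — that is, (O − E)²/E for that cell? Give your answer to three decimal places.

Row total (Reject) = 364; column total (Line 3) = 535; N = 1361.
Expected count E = 364 × 535 / 1361 = 143.0860.
Contribution = (O − E)²/E = (110 − 143.0860)² / 143.0860 = 7.651.

7.651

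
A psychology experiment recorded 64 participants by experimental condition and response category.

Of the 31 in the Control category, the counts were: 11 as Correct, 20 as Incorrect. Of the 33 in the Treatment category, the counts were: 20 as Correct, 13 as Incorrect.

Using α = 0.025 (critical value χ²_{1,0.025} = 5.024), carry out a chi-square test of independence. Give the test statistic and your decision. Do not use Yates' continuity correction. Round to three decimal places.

Row totals: 31, 33. Column totals: 31, 33. Grand total N = 64.
Expected counts (row total × column total / N):
  Control, Correct: 31×31/64 = 15.0156
  Control, Incorrect: 31×33/64 = 15.9844
  Treatment, Correct: 33×31/64 = 15.9844
  Treatment, Incorrect: 33×33/64 = 17.0156
Contributions (O − E)²/E:
  (11 − 15.0156)²/15.0156 = 1.0739
  (20 − 15.9844)²/15.9844 = 1.0088
  (20 − 15.9844)²/15.9844 = 1.0088
  (13 − 17.0156)²/17.0156 = 0.9477
χ² = 1.0739 + 1.0088 + 1.0088 + 0.9477 = 4.039
df = (2−1)(2−1) = 1. Since 4.039 < 5.024, fail to reject the null hypothesis of independence at α = 0.025.

4.039; fail to reject H₀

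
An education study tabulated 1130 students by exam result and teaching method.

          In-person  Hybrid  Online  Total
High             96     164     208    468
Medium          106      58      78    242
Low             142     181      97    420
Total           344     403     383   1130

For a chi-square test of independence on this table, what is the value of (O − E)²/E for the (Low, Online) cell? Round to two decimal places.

Row total (Low) = 420; column total (Online) = 383; N = 1130.
Expected count E = 420 × 383 / 1130 = 142.354.
Contribution = (O − E)²/E = (97 − 142.354)² / 142.354 = 14.45.

14.45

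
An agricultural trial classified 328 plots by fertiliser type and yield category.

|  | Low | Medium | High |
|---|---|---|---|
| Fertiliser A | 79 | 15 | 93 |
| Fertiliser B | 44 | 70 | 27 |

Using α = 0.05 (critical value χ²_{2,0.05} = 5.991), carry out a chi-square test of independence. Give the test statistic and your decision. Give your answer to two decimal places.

Row totals: 187, 141. Column totals: 123, 85, 120. Grand total N = 328.
Expected counts (row total × column total / N):
  Fertiliser A, Low: 187×123/328 = 70.125
  Fertiliser A, Medium: 187×85/328 = 48.460
  Fertiliser A, High: 187×120/328 = 68.415
  Fertiliser B, Low: 141×123/328 = 52.875
  Fertiliser B, Medium: 141×85/328 = 36.540
  Fertiliser B, High: 141×120/328 = 51.585
Contributions (O − E)²/E:
  (79 − 70.125)²/70.125 = 1.1232
  (15 − 48.460)²/48.460 = 23.1030
  (93 − 68.415)²/68.415 = 8.8346
  (44 − 52.875)²/52.875 = 1.4897
  (70 − 36.540)²/36.540 = 30.6396
  (27 − 51.585)²/51.585 = 11.7170
χ² = 1.1232 + 23.1030 + 8.8346 + 1.4897 + 30.6396 + 11.7170 = 76.91
df = (2−1)(3−1) = 2. Since 76.91 > 5.991, reject the null hypothesis of independence at α = 0.05.

76.91; reject H₀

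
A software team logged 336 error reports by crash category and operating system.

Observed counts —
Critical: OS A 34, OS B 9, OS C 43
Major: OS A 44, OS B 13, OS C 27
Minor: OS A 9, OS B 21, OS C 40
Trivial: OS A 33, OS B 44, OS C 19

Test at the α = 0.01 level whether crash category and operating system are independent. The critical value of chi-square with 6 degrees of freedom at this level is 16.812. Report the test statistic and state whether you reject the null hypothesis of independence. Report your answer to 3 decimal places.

62.731; reject H₀

Row totals: 86, 84, 70, 96. Column totals: 120, 87, 129. Grand total N = 336.
Expected counts (row total × column total / N):
  Critical, OS A: 86×120/336 = 30.7143
  Critical, OS B: 86×87/336 = 22.2679
  Critical, OS C: 86×129/336 = 33.0179
  Major, OS A: 84×120/336 = 30.0000
  Major, OS B: 84×87/336 = 21.7500
  Major, OS C: 84×129/336 = 32.2500
  Minor, OS A: 70×120/336 = 25.0000
  Minor, OS B: 70×87/336 = 18.1250
  Minor, OS C: 70×129/336 = 26.8750
  Trivial, OS A: 96×120/336 = 34.2857
  Trivial, OS B: 96×87/336 = 24.8571
  Trivial, OS C: 96×129/336 = 36.8571
Contributions (O − E)²/E:
  (34 − 30.7143)²/30.7143 = 0.3515
  (9 − 22.2679)²/22.2679 = 7.9054
  (43 − 33.0179)²/33.0179 = 3.0178
  (44 − 30.0000)²/30.0000 = 6.5333
  (13 − 21.7500)²/21.7500 = 3.5201
  (27 − 32.2500)²/32.2500 = 0.8547
  (9 − 25.0000)²/25.0000 = 10.2400
  (21 − 18.1250)²/18.1250 = 0.4560
  (40 − 26.8750)²/26.8750 = 6.4099
  (33 − 34.2857)²/34.2857 = 0.0482
  (44 − 24.8571)²/24.8571 = 14.7423
  (19 − 36.8571)²/36.8571 = 8.6517
χ² = 0.3515 + 7.9054 + 3.0178 + 6.5333 + 3.5201 + 0.8547 + 10.2400 + 0.4560 + 6.4099 + 0.0482 + 14.7423 + 8.6517 = 62.731
df = (4−1)(3−1) = 6. Since 62.731 > 16.812, reject the null hypothesis of independence at α = 0.01.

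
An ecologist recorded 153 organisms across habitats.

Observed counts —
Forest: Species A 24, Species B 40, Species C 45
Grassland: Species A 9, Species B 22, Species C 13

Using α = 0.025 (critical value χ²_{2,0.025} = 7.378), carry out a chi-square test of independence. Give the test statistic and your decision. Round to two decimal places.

Row totals: 109, 44. Column totals: 33, 62, 58. Grand total N = 153.
Expected counts (row total × column total / N):
  Forest, Species A: 109×33/153 = 23.510
  Forest, Species B: 109×62/153 = 44.170
  Forest, Species C: 109×58/153 = 41.320
  Grassland, Species A: 44×33/153 = 9.490
  Grassland, Species B: 44×62/153 = 17.830
  Grassland, Species C: 44×58/153 = 16.680
Contributions (O − E)²/E:
  (24 − 23.510)²/23.510 = 0.0102
  (40 − 44.170)²/44.170 = 0.3937
  (45 − 41.320)²/41.320 = 0.3277
  (9 − 9.490)²/9.490 = 0.0253
  (22 − 17.830)²/17.830 = 0.9753
  (13 − 16.680)²/16.680 = 0.8119
χ² = 0.0102 + 0.3937 + 0.3277 + 0.0253 + 0.9753 + 0.8119 = 2.54
df = (2−1)(3−1) = 2. Since 2.54 < 7.378, fail to reject the null hypothesis of independence at α = 0.025.

2.54; fail to reject H₀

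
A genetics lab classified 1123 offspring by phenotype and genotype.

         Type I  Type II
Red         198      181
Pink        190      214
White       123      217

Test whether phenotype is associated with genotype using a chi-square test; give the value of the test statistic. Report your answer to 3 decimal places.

19.249

Row totals: 379, 404, 340. Column totals: 511, 612. Grand total N = 1123.
Expected counts (row total × column total / N):
  Red, Type I: 379×511/1123 = 172.4568
  Red, Type II: 379×612/1123 = 206.5432
  Pink, Type I: 404×511/1123 = 183.8326
  Pink, Type II: 404×612/1123 = 220.1674
  White, Type I: 340×511/1123 = 154.7106
  White, Type II: 340×612/1123 = 185.2894
Contributions (O − E)²/E:
  (198 − 172.4568)²/172.4568 = 3.7833
  (181 − 206.5432)²/206.5432 = 3.1589
  (190 − 183.8326)²/183.8326 = 0.2069
  (214 − 220.1674)²/220.1674 = 0.1728
  (123 − 154.7106)²/154.7106 = 6.4996
  (217 − 185.2894)²/185.2894 = 5.4270
χ² = 3.7833 + 3.1589 + 0.2069 + 0.1728 + 6.4996 + 5.4270 = 19.249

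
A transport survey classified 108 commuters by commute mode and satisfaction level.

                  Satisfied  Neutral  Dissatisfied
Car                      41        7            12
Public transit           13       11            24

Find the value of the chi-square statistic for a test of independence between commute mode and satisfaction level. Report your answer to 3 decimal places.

18.300

Row totals: 60, 48. Column totals: 54, 18, 36. Grand total N = 108.
Expected counts (row total × column total / N):
  Car, Satisfied: 60×54/108 = 30.0000
  Car, Neutral: 60×18/108 = 10.0000
  Car, Dissatisfied: 60×36/108 = 20.0000
  Public transit, Satisfied: 48×54/108 = 24.0000
  Public transit, Neutral: 48×18/108 = 8.0000
  Public transit, Dissatisfied: 48×36/108 = 16.0000
Contributions (O − E)²/E:
  (41 − 30.0000)²/30.0000 = 4.0333
  (7 − 10.0000)²/10.0000 = 0.9000
  (12 − 20.0000)²/20.0000 = 3.2000
  (13 − 24.0000)²/24.0000 = 5.0417
  (11 − 8.0000)²/8.0000 = 1.1250
  (24 − 16.0000)²/16.0000 = 4.0000
χ² = 4.0333 + 0.9000 + 3.2000 + 5.0417 + 1.1250 + 4.0000 = 18.300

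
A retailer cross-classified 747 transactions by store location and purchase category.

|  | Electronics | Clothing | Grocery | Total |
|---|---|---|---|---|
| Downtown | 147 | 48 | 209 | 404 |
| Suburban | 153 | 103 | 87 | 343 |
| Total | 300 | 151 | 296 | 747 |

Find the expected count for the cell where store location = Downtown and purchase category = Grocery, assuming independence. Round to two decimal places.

160.09

Row total (Downtown) = 404; column total (Grocery) = 296; grand total N = 747.
Expected count = (row total × column total) / N = 404 × 296 / 747 = 160.09.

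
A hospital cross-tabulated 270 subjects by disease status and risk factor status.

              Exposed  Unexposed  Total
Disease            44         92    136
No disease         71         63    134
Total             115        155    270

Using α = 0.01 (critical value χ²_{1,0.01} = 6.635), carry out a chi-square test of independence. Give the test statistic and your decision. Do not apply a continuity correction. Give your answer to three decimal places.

11.751; reject H₀

Grand total N = 270.
Expected counts (row total × column total / N):
  Disease, Exposed: 136×115/270 = 57.9259
  Disease, Unexposed: 136×155/270 = 78.0741
  No disease, Exposed: 134×115/270 = 57.0741
  No disease, Unexposed: 134×155/270 = 76.9259
Contributions (O − E)²/E:
  (44 − 57.9259)²/57.9259 = 3.3479
  (92 − 78.0741)²/78.0741 = 2.4839
  (71 − 57.0741)²/57.0741 = 3.3979
  (63 − 76.9259)²/76.9259 = 2.5210
χ² = 3.3479 + 2.4839 + 3.3979 + 2.5210 = 11.751
df = (2−1)(2−1) = 1. Since 11.751 > 6.635, reject the null hypothesis of independence at α = 0.01.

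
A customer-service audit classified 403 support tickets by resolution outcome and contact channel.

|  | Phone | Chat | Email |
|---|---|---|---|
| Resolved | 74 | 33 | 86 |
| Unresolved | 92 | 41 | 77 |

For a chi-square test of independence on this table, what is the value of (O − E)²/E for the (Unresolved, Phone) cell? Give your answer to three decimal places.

Row total (Unresolved) = 210; column total (Phone) = 166; N = 403.
Expected count E = 210 × 166 / 403 = 86.5012.
Contribution = (O − E)²/E = (92 − 86.5012)² / 86.5012 = 0.350.

0.350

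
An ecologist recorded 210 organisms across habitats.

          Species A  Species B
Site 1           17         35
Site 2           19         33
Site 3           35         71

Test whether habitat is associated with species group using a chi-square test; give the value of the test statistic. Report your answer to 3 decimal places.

Row totals: 52, 52, 106. Column totals: 71, 139. Grand total N = 210.
Expected counts (row total × column total / N):
  Site 1, Species A: 52×71/210 = 17.5810
  Site 1, Species B: 52×139/210 = 34.4190
  Site 2, Species A: 52×71/210 = 17.5810
  Site 2, Species B: 52×139/210 = 34.4190
  Site 3, Species A: 106×71/210 = 35.8381
  Site 3, Species B: 106×139/210 = 70.1619
Contributions (O − E)²/E:
  (17 − 17.5810)²/17.5810 = 0.0192
  (35 − 34.4190)²/34.4190 = 0.0098
  (19 − 17.5810)²/17.5810 = 0.1145
  (33 − 34.4190)²/34.4190 = 0.0585
  (35 − 35.8381)²/35.8381 = 0.0196
  (71 − 70.1619)²/70.1619 = 0.0100
χ² = 0.0192 + 0.0098 + 0.1145 + 0.0585 + 0.0196 + 0.0100 = 0.232

0.232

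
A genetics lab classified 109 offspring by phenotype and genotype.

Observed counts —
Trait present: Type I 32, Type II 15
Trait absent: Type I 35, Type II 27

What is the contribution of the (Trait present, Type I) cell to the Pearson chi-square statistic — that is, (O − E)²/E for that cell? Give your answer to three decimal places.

0.335

Row total (Trait present) = 47; column total (Type I) = 67; N = 109.
Expected count E = 47 × 67 / 109 = 28.8899.
Contribution = (O − E)²/E = (32 − 28.8899)² / 28.8899 = 0.335.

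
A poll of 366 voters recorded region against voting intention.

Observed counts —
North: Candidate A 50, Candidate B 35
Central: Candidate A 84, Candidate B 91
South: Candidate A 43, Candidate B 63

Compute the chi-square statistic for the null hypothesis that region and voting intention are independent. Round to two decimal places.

6.31

Row totals: 85, 175, 106. Column totals: 177, 189. Grand total N = 366.
Expected counts (row total × column total / N):
  North, Candidate A: 85×177/366 = 41.107
  North, Candidate B: 85×189/366 = 43.893
  Central, Candidate A: 175×177/366 = 84.631
  Central, Candidate B: 175×189/366 = 90.369
  South, Candidate A: 106×177/366 = 51.262
  South, Candidate B: 106×189/366 = 54.738
Contributions (O − E)²/E:
  (50 − 41.107)²/41.107 = 1.9239
  (35 − 43.893)²/43.893 = 1.8018
  (84 − 84.631)²/84.631 = 0.0047
  (91 − 90.369)²/90.369 = 0.0044
  (43 − 51.262)²/51.262 = 1.3316
  (63 − 54.738)²/54.738 = 1.2470
χ² = 1.9239 + 1.8018 + 0.0047 + 0.0044 + 1.3316 + 1.2470 = 6.31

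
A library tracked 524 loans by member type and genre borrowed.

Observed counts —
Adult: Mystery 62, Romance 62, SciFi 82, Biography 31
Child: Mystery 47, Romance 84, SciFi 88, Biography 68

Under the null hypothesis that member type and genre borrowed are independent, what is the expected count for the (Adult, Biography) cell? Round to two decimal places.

Row total (Adult) = 237; column total (Biography) = 99; grand total N = 524.
Expected count = (row total × column total) / N = 237 × 99 / 524 = 44.78.

44.78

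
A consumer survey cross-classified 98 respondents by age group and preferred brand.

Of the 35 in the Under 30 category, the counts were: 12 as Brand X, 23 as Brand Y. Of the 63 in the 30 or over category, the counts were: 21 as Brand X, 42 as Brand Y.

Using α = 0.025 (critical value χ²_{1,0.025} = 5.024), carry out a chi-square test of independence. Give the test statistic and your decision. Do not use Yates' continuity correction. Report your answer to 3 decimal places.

Row totals: 35, 63. Column totals: 33, 65. Grand total N = 98.
Expected counts (row total × column total / N):
  Under 30, Brand X: 35×33/98 = 11.7857
  Under 30, Brand Y: 35×65/98 = 23.2143
  30 or over, Brand X: 63×33/98 = 21.2143
  30 or over, Brand Y: 63×65/98 = 41.7857
Contributions (O − E)²/E:
  (12 − 11.7857)²/11.7857 = 0.0039
  (23 − 23.2143)²/23.2143 = 0.0020
  (21 − 21.2143)²/21.2143 = 0.0022
  (42 − 41.7857)²/41.7857 = 0.0011
χ² = 0.0039 + 0.0020 + 0.0022 + 0.0011 = 0.009
df = (2−1)(2−1) = 1. Since 0.009 < 5.024, fail to reject the null hypothesis of independence at α = 0.025.

0.009; fail to reject H₀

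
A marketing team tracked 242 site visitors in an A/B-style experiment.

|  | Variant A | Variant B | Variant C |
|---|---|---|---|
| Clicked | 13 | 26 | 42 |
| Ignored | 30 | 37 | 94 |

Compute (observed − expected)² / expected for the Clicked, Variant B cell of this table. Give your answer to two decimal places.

1.14

Row total (Clicked) = 81; column total (Variant B) = 63; N = 242.
Expected count E = 81 × 63 / 242 = 21.087.
Contribution = (O − E)²/E = (26 − 21.087)² / 21.087 = 1.14.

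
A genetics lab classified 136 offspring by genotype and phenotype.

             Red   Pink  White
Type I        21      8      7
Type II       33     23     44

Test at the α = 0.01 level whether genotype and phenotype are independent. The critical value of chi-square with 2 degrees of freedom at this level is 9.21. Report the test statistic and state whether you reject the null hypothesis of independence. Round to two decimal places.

Row totals: 36, 100. Column totals: 54, 31, 51. Grand total N = 136.
Expected counts (row total × column total / N):
  Type I, Red: 36×54/136 = 14.294
  Type I, Pink: 36×31/136 = 8.206
  Type I, White: 36×51/136 = 13.500
  Type II, Red: 100×54/136 = 39.706
  Type II, Pink: 100×31/136 = 22.794
  Type II, White: 100×51/136 = 37.500
Contributions (O − E)²/E:
  (21 − 14.294)²/14.294 = 3.1461
  (8 − 8.206)²/8.206 = 0.0052
  (7 − 13.500)²/13.500 = 3.1296
  (33 − 39.706)²/39.706 = 1.1326
  (23 − 22.794)²/22.794 = 0.0019
  (44 − 37.500)²/37.500 = 1.1267
χ² = 3.1461 + 0.0052 + 3.1296 + 1.1326 + 0.0019 + 1.1267 = 8.54
df = (2−1)(3−1) = 2. Since 8.54 < 9.21, fail to reject the null hypothesis of independence at α = 0.01.

8.54; fail to reject H₀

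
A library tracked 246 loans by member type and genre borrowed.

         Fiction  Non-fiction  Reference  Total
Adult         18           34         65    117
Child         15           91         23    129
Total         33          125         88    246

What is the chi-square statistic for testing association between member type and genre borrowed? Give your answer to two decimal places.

45.83

Grand total N = 246.
Expected counts (row total × column total / N):
  Adult, Fiction: 117×33/246 = 15.695
  Adult, Non-fiction: 117×125/246 = 59.451
  Adult, Reference: 117×88/246 = 41.854
  Child, Fiction: 129×33/246 = 17.305
  Child, Non-fiction: 129×125/246 = 65.549
  Child, Reference: 129×88/246 = 46.146
Contributions (O − E)²/E:
  (18 − 15.695)²/15.695 = 0.3385
  (34 − 59.451)²/59.451 = 10.8956
  (65 − 41.854)²/41.854 = 12.8001
  (15 − 17.305)²/17.305 = 0.3070
  (91 − 65.549)²/65.549 = 9.8820
  (23 − 46.146)²/46.146 = 11.6096
χ² = 0.3385 + 10.8956 + 12.8001 + 0.3070 + 9.8820 + 11.6096 = 45.83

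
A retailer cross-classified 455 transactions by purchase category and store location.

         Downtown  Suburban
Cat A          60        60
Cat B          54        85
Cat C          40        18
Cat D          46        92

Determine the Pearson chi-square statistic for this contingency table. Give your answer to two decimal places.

Row totals: 120, 139, 58, 138. Column totals: 200, 255. Grand total N = 455.
Expected counts (row total × column total / N):
  Cat A, Downtown: 120×200/455 = 52.747
  Cat A, Suburban: 120×255/455 = 67.253
  Cat B, Downtown: 139×200/455 = 61.099
  Cat B, Suburban: 139×255/455 = 77.901
  Cat C, Downtown: 58×200/455 = 25.495
  Cat C, Suburban: 58×255/455 = 32.505
  Cat D, Downtown: 138×200/455 = 60.659
  Cat D, Suburban: 138×255/455 = 77.341
Contributions (O − E)²/E:
  (60 − 52.747)²/52.747 = 0.9973
  (60 − 67.253)²/67.253 = 0.7822
  (54 − 61.099)²/61.099 = 0.8248
  (85 − 77.901)²/77.901 = 0.6469
  (40 − 25.495)²/25.495 = 8.2524
  (18 − 32.505)²/32.505 = 6.4727
  (46 − 60.659)²/60.659 = 3.5425
  (92 − 77.341)²/77.341 = 2.7784
χ² = 0.9973 + 0.7822 + 0.8248 + 0.6469 + 8.2524 + 6.4727 + 3.5425 + 2.7784 = 24.30

24.30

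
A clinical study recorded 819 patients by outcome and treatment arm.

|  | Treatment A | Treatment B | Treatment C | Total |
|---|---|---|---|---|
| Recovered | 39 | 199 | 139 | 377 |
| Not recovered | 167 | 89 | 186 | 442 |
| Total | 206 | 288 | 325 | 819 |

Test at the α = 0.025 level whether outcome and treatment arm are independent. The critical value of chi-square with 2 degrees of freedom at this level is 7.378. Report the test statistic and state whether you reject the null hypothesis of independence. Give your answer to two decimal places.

Grand total N = 819.
Expected counts (row total × column total / N):
  Recovered, Treatment A: 377×206/819 = 94.825
  Recovered, Treatment B: 377×288/819 = 132.571
  Recovered, Treatment C: 377×325/819 = 149.603
  Not recovered, Treatment A: 442×206/819 = 111.175
  Not recovered, Treatment B: 442×288/819 = 155.429
  Not recovered, Treatment C: 442×325/819 = 175.397
Contributions (O − E)²/E:
  (39 − 94.825)²/94.825 = 32.8651
  (199 − 132.571)²/132.571 = 33.2864
  (139 − 149.603)²/149.603 = 0.7515
  (167 − 111.175)²/111.175 = 28.0318
  (89 − 155.429)²/155.429 = 28.3912
  (186 − 175.397)²/175.397 = 0.6410
χ² = 32.8651 + 33.2864 + 0.7515 + 28.0318 + 28.3912 + 0.6410 = 123.97
df = (2−1)(3−1) = 2. Since 123.97 > 7.378, reject the null hypothesis of independence at α = 0.025.

123.97; reject H₀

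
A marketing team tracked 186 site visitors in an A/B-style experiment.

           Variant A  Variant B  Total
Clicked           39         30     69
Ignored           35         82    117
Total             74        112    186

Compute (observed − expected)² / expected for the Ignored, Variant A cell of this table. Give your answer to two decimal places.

2.87

Row total (Ignored) = 117; column total (Variant A) = 74; N = 186.
Expected count E = 117 × 74 / 186 = 46.5484.
Contribution = (O − E)²/E = (35 − 46.5484)² / 46.5484 = 2.87.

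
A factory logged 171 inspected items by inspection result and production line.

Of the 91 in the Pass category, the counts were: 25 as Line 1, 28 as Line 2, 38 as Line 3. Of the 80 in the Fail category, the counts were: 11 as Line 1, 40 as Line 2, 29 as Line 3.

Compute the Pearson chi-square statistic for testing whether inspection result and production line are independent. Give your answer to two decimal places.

8.10

Row totals: 91, 80. Column totals: 36, 68, 67. Grand total N = 171.
Expected counts (row total × column total / N):
  Pass, Line 1: 91×36/171 = 19.158
  Pass, Line 2: 91×68/171 = 36.187
  Pass, Line 3: 91×67/171 = 35.655
  Fail, Line 1: 80×36/171 = 16.842
  Fail, Line 2: 80×68/171 = 31.813
  Fail, Line 3: 80×67/171 = 31.345
Contributions (O − E)²/E:
  (25 − 19.158)²/19.158 = 1.7814
  (28 − 36.187)²/36.187 = 1.8522
  (38 − 35.655)²/35.655 = 0.1542
  (11 − 16.842)²/16.842 = 2.0264
  (40 − 31.813)²/31.813 = 2.1069
  (29 − 31.345)²/31.345 = 0.1754
χ² = 1.7814 + 1.8522 + 0.1542 + 2.0264 + 2.1069 + 0.1754 = 8.10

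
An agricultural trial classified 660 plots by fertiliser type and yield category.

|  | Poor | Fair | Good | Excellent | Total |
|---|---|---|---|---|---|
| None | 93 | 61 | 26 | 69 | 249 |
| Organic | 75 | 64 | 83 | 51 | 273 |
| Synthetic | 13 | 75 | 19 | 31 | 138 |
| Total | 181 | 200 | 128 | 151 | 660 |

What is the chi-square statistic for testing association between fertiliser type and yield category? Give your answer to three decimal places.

Grand total N = 660.
Expected counts (row total × column total / N):
  None, Poor: 249×181/660 = 68.2864
  None, Fair: 249×200/660 = 75.4545
  None, Good: 249×128/660 = 48.2909
  None, Excellent: 249×151/660 = 56.9682
  Organic, Poor: 273×181/660 = 74.8682
  Organic, Fair: 273×200/660 = 82.7273
  Organic, Good: 273×128/660 = 52.9455
  Organic, Excellent: 273×151/660 = 62.4591
  Synthetic, Poor: 138×181/660 = 37.8455
  Synthetic, Fair: 138×200/660 = 41.8182
  Synthetic, Good: 138×128/660 = 26.7636
  Synthetic, Excellent: 138×151/660 = 31.5727
Contributions (O − E)²/E:
  (93 − 68.2864)²/68.2864 = 8.9441
  (61 − 75.4545)²/75.4545 = 2.7690
  (26 − 48.2909)²/48.2909 = 10.2894
  (69 − 56.9682)²/56.9682 = 2.5411
  (75 − 74.8682)²/74.8682 = 0.0002
  (64 − 82.7273)²/82.7273 = 4.2394
  (83 − 52.9455)²/52.9455 = 17.0604
  (51 − 62.4591)²/62.4591 = 2.1024
  (13 − 37.8455)²/37.8455 = 16.3110
  (75 − 41.8182)²/41.8182 = 26.3290
  (19 − 26.7636)²/26.7636 = 2.2521
  (31 − 31.5727)²/31.5727 = 0.0104
χ² = 8.9441 + 2.7690 + 10.2894 + 2.5411 + 0.0002 + 4.2394 + 17.0604 + 2.1024 + 16.3110 + 26.3290 + 2.2521 + 0.0104 = 92.849

92.849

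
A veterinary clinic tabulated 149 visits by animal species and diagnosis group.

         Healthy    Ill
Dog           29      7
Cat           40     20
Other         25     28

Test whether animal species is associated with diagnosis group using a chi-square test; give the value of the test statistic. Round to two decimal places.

10.81

Row totals: 36, 60, 53. Column totals: 94, 55. Grand total N = 149.
Expected counts (row total × column total / N):
  Dog, Healthy: 36×94/149 = 22.711
  Dog, Ill: 36×55/149 = 13.289
  Cat, Healthy: 60×94/149 = 37.852
  Cat, Ill: 60×55/149 = 22.148
  Other, Healthy: 53×94/149 = 33.436
  Other, Ill: 53×55/149 = 19.564
Contributions (O − E)²/E:
  (29 − 22.711)²/22.711 = 1.7415
  (7 − 13.289)²/13.289 = 2.9763
  (40 − 37.852)²/37.852 = 0.1219
  (20 − 22.148)²/22.148 = 0.2083
  (25 − 33.436)²/33.436 = 2.1284
  (28 − 19.564)²/19.564 = 3.6376
χ² = 1.7415 + 2.9763 + 0.1219 + 0.2083 + 2.1284 + 3.6376 = 10.81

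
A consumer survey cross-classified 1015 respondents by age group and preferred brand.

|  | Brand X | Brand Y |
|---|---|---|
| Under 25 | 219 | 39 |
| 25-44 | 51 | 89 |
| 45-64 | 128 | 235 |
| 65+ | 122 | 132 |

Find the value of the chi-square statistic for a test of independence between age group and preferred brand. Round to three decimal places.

Row totals: 258, 140, 363, 254. Column totals: 520, 495. Grand total N = 1015.
Expected counts (row total × column total / N):
  Under 25, Brand X: 258×520/1015 = 132.17734
  Under 25, Brand Y: 258×495/1015 = 125.82266
  25-44, Brand X: 140×520/1015 = 71.72414
  25-44, Brand Y: 140×495/1015 = 68.27586
  45-64, Brand X: 363×520/1015 = 185.97044
  45-64, Brand Y: 363×495/1015 = 177.02956
  65+, Brand X: 254×520/1015 = 130.12808
  65+, Brand Y: 254×495/1015 = 123.87192
Contributions (O − E)²/E:
  (219 − 132.17734)²/132.17734 = 57.0308
  (39 − 125.82266)²/125.82266 = 59.9111
  (51 − 71.72414)²/71.72414 = 5.9881
  (89 − 68.27586)²/68.27586 = 6.2905
  (128 − 185.97044)²/185.97044 = 18.0705
  (235 − 177.02956)²/177.02956 = 18.9831
  (122 − 130.12808)²/130.12808 = 0.5077
  (132 − 123.87192)²/123.87192 = 0.5333
χ² = 57.0308 + 59.9111 + 5.9881 + 6.2905 + 18.0705 + 18.9831 + 0.5077 + 0.5333 = 167.315

167.315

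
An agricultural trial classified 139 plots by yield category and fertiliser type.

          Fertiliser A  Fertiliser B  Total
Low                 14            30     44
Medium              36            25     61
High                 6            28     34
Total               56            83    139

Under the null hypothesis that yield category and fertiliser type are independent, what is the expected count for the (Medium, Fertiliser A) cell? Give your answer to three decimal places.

24.576

Row total (Medium) = 61; column total (Fertiliser A) = 56; grand total N = 139.
Expected count = (row total × column total) / N = 61 × 56 / 139 = 24.576.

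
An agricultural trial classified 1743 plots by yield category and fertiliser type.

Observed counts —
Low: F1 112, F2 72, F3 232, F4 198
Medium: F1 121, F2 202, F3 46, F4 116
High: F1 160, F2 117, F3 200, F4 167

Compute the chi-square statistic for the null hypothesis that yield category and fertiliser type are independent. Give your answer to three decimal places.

Row totals: 614, 485, 644. Column totals: 393, 391, 478, 481. Grand total N = 1743.
Expected counts (row total × column total / N):
  Low, F1: 614×393/1743 = 138.4406
  Low, F2: 614×391/1743 = 137.7361
  Low, F3: 614×478/1743 = 168.3832
  Low, F4: 614×481/1743 = 169.4400
  Medium, F1: 485×393/1743 = 109.3546
  Medium, F2: 485×391/1743 = 108.7980
  Medium, F3: 485×478/1743 = 133.0063
  Medium, F4: 485×481/1743 = 133.8411
  High, F1: 644×393/1743 = 145.2048
  High, F2: 644×391/1743 = 144.4659
  High, F3: 644×478/1743 = 176.6104
  High, F4: 644×481/1743 = 177.7189
Contributions (O − E)²/E:
  (112 − 138.4406)²/138.4406 = 5.0499
  (72 − 137.7361)²/137.7361 = 31.3733
  (232 − 168.3832)²/168.3832 = 24.0350
  (198 − 169.4400)²/169.4400 = 4.8139
  (121 − 109.3546)²/109.3546 = 1.2401
  (202 − 108.7980)²/108.7980 = 79.8417
  (46 − 133.0063)²/133.0063 = 56.9153
  (116 − 133.8411)²/133.8411 = 2.3782
  (160 − 145.2048)²/145.2048 = 1.5075
  (117 − 144.4659)²/144.4659 = 5.2218
  (200 − 176.6104)²/176.6104 = 3.0976
  (167 − 177.7189)²/177.7189 = 0.6465
χ² = 5.0499 + 31.3733 + 24.0350 + 4.8139 + 1.2401 + 79.8417 + 56.9153 + 2.3782 + 1.5075 + 5.2218 + 3.0976 + 0.6465 = 216.121

216.121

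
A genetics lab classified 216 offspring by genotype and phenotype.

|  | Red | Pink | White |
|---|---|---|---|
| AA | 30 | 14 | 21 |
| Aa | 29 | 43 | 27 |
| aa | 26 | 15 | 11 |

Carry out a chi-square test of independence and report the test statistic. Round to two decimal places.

Row totals: 65, 99, 52. Column totals: 85, 72, 59. Grand total N = 216.
Expected counts (row total × column total / N):
  AA, Red: 65×85/216 = 25.579
  AA, Pink: 65×72/216 = 21.667
  AA, White: 65×59/216 = 17.755
  Aa, Red: 99×85/216 = 38.958
  Aa, Pink: 99×72/216 = 33.000
  Aa, White: 99×59/216 = 27.042
  aa, Red: 52×85/216 = 20.463
  aa, Pink: 52×72/216 = 17.333
  aa, White: 52×59/216 = 14.204
Contributions (O − E)²/E:
  (30 − 25.579)²/25.579 = 0.7641
  (14 − 21.667)²/21.667 = 2.7130
  (21 − 17.755)²/17.755 = 0.5931
  (29 − 38.958)²/38.958 = 2.5454
  (43 − 33.000)²/33.000 = 3.0303
  (27 − 27.042)²/27.042 = 0.0001
  (26 − 20.463)²/20.463 = 1.4982
  (15 − 17.333)²/17.333 = 0.3140
  (11 − 14.204)²/14.204 = 0.7227
χ² = 0.7641 + 2.7130 + 0.5931 + 2.5454 + 3.0303 + 0.0001 + 1.4982 + 0.3140 + 0.7227 = 12.18

12.18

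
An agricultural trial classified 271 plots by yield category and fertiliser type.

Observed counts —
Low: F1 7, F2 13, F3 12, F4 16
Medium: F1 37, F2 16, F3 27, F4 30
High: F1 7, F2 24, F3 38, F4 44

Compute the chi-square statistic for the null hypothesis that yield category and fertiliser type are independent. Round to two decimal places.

29.97

Row totals: 48, 110, 113. Column totals: 51, 53, 77, 90. Grand total N = 271.
Expected counts (row total × column total / N):
  Low, F1: 48×51/271 = 9.033
  Low, F2: 48×53/271 = 9.387
  Low, F3: 48×77/271 = 13.638
  Low, F4: 48×90/271 = 15.941
  Medium, F1: 110×51/271 = 20.701
  Medium, F2: 110×53/271 = 21.513
  Medium, F3: 110×77/271 = 31.255
  Medium, F4: 110×90/271 = 36.531
  High, F1: 113×51/271 = 21.266
  High, F2: 113×53/271 = 22.100
  High, F3: 113×77/271 = 32.107
  High, F4: 113×90/271 = 37.528
Contributions (O − E)²/E:
  (7 − 9.033)²/9.033 = 0.4576
  (13 − 9.387)²/9.387 = 1.3906
  (12 − 13.638)²/13.638 = 0.1967
  (16 − 15.941)²/15.941 = 0.0002
  (37 − 20.701)²/20.701 = 12.8331
  (16 − 21.513)²/21.513 = 1.4128
  (27 − 31.255)²/31.255 = 0.5793
  (30 − 36.531)²/36.531 = 1.1676
  (7 − 21.266)²/21.266 = 9.5701
  (24 − 22.100)²/22.100 = 0.1633
  (38 − 32.107)²/32.107 = 1.0816
  (44 − 37.528)²/37.528 = 1.1161
χ² = 0.4576 + 1.3906 + 0.1967 + 0.0002 + 12.8331 + 1.4128 + 0.5793 + 1.1676 + 9.5701 + 0.1633 + 1.0816 + 1.1161 = 29.97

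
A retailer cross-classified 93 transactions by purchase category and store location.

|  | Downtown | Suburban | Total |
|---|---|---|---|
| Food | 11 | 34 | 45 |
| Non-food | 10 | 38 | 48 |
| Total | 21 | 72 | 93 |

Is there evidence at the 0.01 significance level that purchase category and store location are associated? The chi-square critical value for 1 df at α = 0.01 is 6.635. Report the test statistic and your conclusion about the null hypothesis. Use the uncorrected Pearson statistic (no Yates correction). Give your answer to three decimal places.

0.173; fail to reject H₀

Grand total N = 93.
Expected counts (row total × column total / N):
  Food, Downtown: 45×21/93 = 10.1613
  Food, Suburban: 45×72/93 = 34.8387
  Non-food, Downtown: 48×21/93 = 10.8387
  Non-food, Suburban: 48×72/93 = 37.1613
Contributions (O − E)²/E:
  (11 − 10.1613)²/10.1613 = 0.0692
  (34 − 34.8387)²/34.8387 = 0.0202
  (10 − 10.8387)²/10.8387 = 0.0649
  (38 − 37.1613)²/37.1613 = 0.0189
χ² = 0.0692 + 0.0202 + 0.0649 + 0.0189 = 0.173
df = (2−1)(2−1) = 1. Since 0.173 < 6.635, fail to reject the null hypothesis of independence at α = 0.01.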